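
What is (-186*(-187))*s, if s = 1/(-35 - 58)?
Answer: -374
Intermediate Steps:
s = -1/93 (s = 1/(-93) = -1/93 ≈ -0.010753)
(-186*(-187))*s = -186*(-187)*(-1/93) = 34782*(-1/93) = -374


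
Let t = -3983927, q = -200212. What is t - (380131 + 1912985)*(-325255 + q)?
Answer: 1204952801245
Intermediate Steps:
t - (380131 + 1912985)*(-325255 + q) = -3983927 - (380131 + 1912985)*(-325255 - 200212) = -3983927 - 2293116*(-525467) = -3983927 - 1*(-1204956785172) = -3983927 + 1204956785172 = 1204952801245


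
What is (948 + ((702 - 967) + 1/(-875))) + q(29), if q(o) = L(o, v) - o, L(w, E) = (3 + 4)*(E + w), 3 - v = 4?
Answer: 743749/875 ≈ 850.00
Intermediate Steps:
v = -1 (v = 3 - 1*4 = 3 - 4 = -1)
L(w, E) = 7*E + 7*w (L(w, E) = 7*(E + w) = 7*E + 7*w)
q(o) = -7 + 6*o (q(o) = (7*(-1) + 7*o) - o = (-7 + 7*o) - o = -7 + 6*o)
(948 + ((702 - 967) + 1/(-875))) + q(29) = (948 + ((702 - 967) + 1/(-875))) + (-7 + 6*29) = (948 + (-265 - 1/875)) + (-7 + 174) = (948 - 231876/875) + 167 = 597624/875 + 167 = 743749/875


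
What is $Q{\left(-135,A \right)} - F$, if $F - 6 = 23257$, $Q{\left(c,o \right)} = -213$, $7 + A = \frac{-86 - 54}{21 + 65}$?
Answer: $-23476$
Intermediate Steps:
$A = - \frac{371}{43}$ ($A = -7 + \frac{-86 - 54}{21 + 65} = -7 - \frac{140}{86} = -7 - \frac{70}{43} = - \frac{371}{43} \approx -8.6279$)
$F = 23263$ ($F = 6 + 23257 = 23263$)
$Q{\left(-135,A \right)} - F = -213 - 23263 = -23476$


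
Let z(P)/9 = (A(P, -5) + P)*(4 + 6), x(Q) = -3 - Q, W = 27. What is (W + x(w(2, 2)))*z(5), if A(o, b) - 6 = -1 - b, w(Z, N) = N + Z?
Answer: 27000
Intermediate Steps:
A(o, b) = 5 - b (A(o, b) = 6 + (-1 - b) = 5 - b)
z(P) = 900 + 90*P (z(P) = 9*(((5 - 1*(-5)) + P)*(4 + 6)) = 9*(((5 + 5) + P)*10) = 9*((10 + P)*10) = 9*(100 + 10*P) = 900 + 90*P)
(W + x(w(2, 2)))*z(5) = (27 + (-3 - (2 + 2)))*(900 + 90*5) = (27 + (-3 - 1*4))*(900 + 450) = (27 + (-3 - 4))*1350 = (27 - 7)*1350 = 20*1350 = 27000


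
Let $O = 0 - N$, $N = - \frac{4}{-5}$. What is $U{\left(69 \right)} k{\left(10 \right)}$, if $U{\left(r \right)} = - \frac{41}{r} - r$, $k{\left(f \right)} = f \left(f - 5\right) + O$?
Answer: $- \frac{393764}{115} \approx -3424.0$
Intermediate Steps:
$N = \frac{4}{5}$ ($N = \left(-4\right) \left(- \frac{1}{5}\right) = \frac{4}{5} \approx 0.8$)
$O = - \frac{4}{5}$ ($O = 0 - \frac{4}{5} = - \frac{4}{5} \approx -0.8$)
$k{\left(f \right)} = - \frac{4}{5} + f \left(-5 + f\right)$ ($k{\left(f \right)} = f \left(f - 5\right) - \frac{4}{5} = f \left(-5 + f\right) - \frac{4}{5} = - \frac{4}{5} + f \left(-5 + f\right)$)
$U{\left(r \right)} = - r - \frac{41}{r}$
$U{\left(69 \right)} k{\left(10 \right)} = \left(\left(-1\right) 69 - \frac{41}{69}\right) \left(- \frac{4}{5} + 10^{2} - 50\right) = \left(-69 - \frac{41}{69}\right) \left(- \frac{4}{5} + 100 - 50\right) = \left(-69 - \frac{41}{69}\right) \frac{246}{5} = \left(- \frac{4802}{69}\right) \frac{246}{5} = - \frac{393764}{115}$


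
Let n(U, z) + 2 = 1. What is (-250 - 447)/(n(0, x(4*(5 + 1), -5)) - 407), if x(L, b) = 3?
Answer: 41/24 ≈ 1.7083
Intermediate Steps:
n(U, z) = -1 (n(U, z) = -2 + 1 = -1)
(-250 - 447)/(n(0, x(4*(5 + 1), -5)) - 407) = (-250 - 447)/(-1 - 407) = -697/(-408) = -697*(-1/408) = 41/24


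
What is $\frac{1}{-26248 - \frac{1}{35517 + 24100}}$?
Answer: $- \frac{59617}{1564827017} \approx -3.8098 \cdot 10^{-5}$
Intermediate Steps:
$\frac{1}{-26248 - \frac{1}{35517 + 24100}} = \frac{1}{-26248 - \frac{1}{59617}} = \frac{1}{- \frac{1564827017}{59617}} = - \frac{59617}{1564827017}$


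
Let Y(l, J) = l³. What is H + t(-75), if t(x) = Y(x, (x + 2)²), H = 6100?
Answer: -415775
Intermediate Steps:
t(x) = x³
H + t(-75) = 6100 + (-75)³ = 6100 - 421875 = -415775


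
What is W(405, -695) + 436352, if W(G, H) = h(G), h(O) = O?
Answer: 436757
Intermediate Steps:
W(G, H) = G
W(405, -695) + 436352 = 405 + 436352 = 436757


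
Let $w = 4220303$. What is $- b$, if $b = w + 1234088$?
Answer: $-5454391$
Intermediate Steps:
$b = 5454391$ ($b = 4220303 + 1234088 = 5454391$)
$- b = \left(-1\right) 5454391 = -5454391$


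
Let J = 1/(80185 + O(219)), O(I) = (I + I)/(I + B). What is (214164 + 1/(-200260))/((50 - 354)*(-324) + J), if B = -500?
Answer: 966343862339312533/444430460204534180 ≈ 2.1743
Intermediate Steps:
O(I) = 2*I/(-500 + I) (O(I) = (I + I)/(I - 500) = (2*I)/(-500 + I) = 2*I/(-500 + I))
J = 281/22531547 (J = 1/(80185 + 2*219/(-500 + 219)) = 1/(80185 + 2*219/(-281)) = 1/(80185 + 2*219*(-1/281)) = 1/(80185 - 438/281) = 1/(22531547/281) = 281/22531547 ≈ 1.2471e-5)
(214164 + 1/(-200260))/((50 - 354)*(-324) + J) = (214164 + 1/(-200260))/((50 - 354)*(-324) + 281/22531547) = (214164 - 1/200260)/(-304*(-324) + 281/22531547) = 42888482639/(200260*(98496 + 281/22531547)) = 42888482639/(200260*(2219267253593/22531547)) = (42888482639/200260)*(22531547/2219267253593) = 966343862339312533/444430460204534180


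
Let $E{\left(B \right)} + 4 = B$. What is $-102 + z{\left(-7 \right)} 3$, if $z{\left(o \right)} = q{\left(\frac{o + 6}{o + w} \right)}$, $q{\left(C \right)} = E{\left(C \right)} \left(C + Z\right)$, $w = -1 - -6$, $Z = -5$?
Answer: $- \frac{219}{4} \approx -54.75$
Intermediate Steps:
$w = 5$ ($w = -1 + 6 = 5$)
$E{\left(B \right)} = -4 + B$
$q{\left(C \right)} = \left(-5 + C\right) \left(-4 + C\right)$ ($q{\left(C \right)} = \left(-4 + C\right) \left(C - 5\right) = \left(-4 + C\right) \left(-5 + C\right) = \left(-5 + C\right) \left(-4 + C\right)$)
$z{\left(o \right)} = \left(-5 + \frac{6 + o}{5 + o}\right) \left(-4 + \frac{6 + o}{5 + o}\right)$ ($z{\left(o \right)} = \left(-5 + \frac{o + 6}{o + 5}\right) \left(-4 + \frac{o + 6}{o + 5}\right) = \left(-5 + \frac{6 + o}{5 + o}\right) \left(-4 + \frac{6 + o}{5 + o}\right)$)
$-102 + z{\left(-7 \right)} 3 = -102 + \frac{\left(14 + 3 \left(-7\right)\right) \left(19 + 4 \left(-7\right)\right)}{\left(5 - 7\right)^{2}} \cdot 3 = -102 + \frac{\left(14 - 21\right) \left(19 - 28\right)}{4} \cdot 3 = -102 + \frac{1}{4} \left(-7\right) \left(-9\right) 3 = -102 + \frac{63}{4} \cdot 3 = -102 + \frac{189}{4} = - \frac{219}{4}$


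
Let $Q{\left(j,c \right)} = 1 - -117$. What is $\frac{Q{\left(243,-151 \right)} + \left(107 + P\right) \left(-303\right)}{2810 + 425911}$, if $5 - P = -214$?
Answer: $- \frac{98660}{428721} \approx -0.23013$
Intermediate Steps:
$P = 219$ ($P = 5 - -214 = 5 + 214 = 219$)
$Q{\left(j,c \right)} = 118$ ($Q{\left(j,c \right)} = 1 + 117 = 118$)
$\frac{Q{\left(243,-151 \right)} + \left(107 + P\right) \left(-303\right)}{2810 + 425911} = \frac{118 + \left(107 + 219\right) \left(-303\right)}{2810 + 425911} = \frac{118 + 326 \left(-303\right)}{428721} = \left(118 - 98778\right) \frac{1}{428721} = \left(-98660\right) \frac{1}{428721} = - \frac{98660}{428721}$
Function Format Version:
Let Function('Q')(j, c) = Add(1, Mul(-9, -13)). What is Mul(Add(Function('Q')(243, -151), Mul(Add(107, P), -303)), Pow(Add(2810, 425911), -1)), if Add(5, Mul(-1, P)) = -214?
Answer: Rational(-98660, 428721) ≈ -0.23013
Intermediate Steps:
P = 219 (P = Add(5, Mul(-1, -214)) = Add(5, 214) = 219)
Function('Q')(j, c) = 118 (Function('Q')(j, c) = Add(1, 117) = 118)
Mul(Add(Function('Q')(243, -151), Mul(Add(107, P), -303)), Pow(Add(2810, 425911), -1)) = Mul(Add(118, Mul(Add(107, 219), -303)), Pow(Add(2810, 425911), -1)) = Mul(Add(118, Mul(326, -303)), Pow(428721, -1)) = Mul(Add(118, -98778), Rational(1, 428721)) = Mul(-98660, Rational(1, 428721)) = Rational(-98660, 428721)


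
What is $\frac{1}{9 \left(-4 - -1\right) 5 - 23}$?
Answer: $- \frac{1}{158} \approx -0.0063291$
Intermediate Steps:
$\frac{1}{9 \left(-4 - -1\right) 5 - 23} = \frac{1}{9 \left(-4 + 1\right) 5 - 23} = \frac{1}{9 \left(-3\right) 5 - 23} = \frac{1}{\left(-27\right) 5 - 23} = \frac{1}{-135 - 23} = \frac{1}{-158} = - \frac{1}{158}$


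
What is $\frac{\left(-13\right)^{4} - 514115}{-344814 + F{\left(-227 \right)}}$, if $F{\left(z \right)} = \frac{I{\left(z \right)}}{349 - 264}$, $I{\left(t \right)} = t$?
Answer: $\frac{41272090}{29309417} \approx 1.4082$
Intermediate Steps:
$F{\left(z \right)} = \frac{z}{85}$ ($F{\left(z \right)} = \frac{z}{349 - 264} = \frac{z}{85}$)
$\frac{\left(-13\right)^{4} - 514115}{-344814 + F{\left(-227 \right)}} = \frac{\left(-13\right)^{4} - 514115}{-344814 + \frac{1}{85} \left(-227\right)} = \frac{28561 - 514115}{-344814 - \frac{227}{85}} = - \frac{485554}{- \frac{29309417}{85}} = \left(-485554\right) \left(- \frac{85}{29309417}\right) = \frac{41272090}{29309417}$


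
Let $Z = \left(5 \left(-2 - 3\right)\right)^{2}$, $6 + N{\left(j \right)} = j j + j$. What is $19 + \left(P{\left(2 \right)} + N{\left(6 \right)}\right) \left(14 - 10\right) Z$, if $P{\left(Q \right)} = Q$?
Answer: $95019$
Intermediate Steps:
$N{\left(j \right)} = -6 + j + j^{2}$ ($N{\left(j \right)} = -6 + \left(j j + j\right) = -6 + \left(j^{2} + j\right) = -6 + \left(j + j^{2}\right) = -6 + j + j^{2}$)
$Z = 625$ ($Z = \left(5 \left(-5\right)\right)^{2} = \left(-25\right)^{2} = 625$)
$19 + \left(P{\left(2 \right)} + N{\left(6 \right)}\right) \left(14 - 10\right) Z = 19 + \left(2 + \left(-6 + 6 + 6^{2}\right)\right) \left(14 - 10\right) 625 = 19 + \left(2 + \left(-6 + 6 + 36\right)\right) 4 \cdot 625 = 19 + \left(2 + 36\right) 4 \cdot 625 = 19 + 38 \cdot 4 \cdot 625 = 19 + 152 \cdot 625 = 19 + 95000 = 95019$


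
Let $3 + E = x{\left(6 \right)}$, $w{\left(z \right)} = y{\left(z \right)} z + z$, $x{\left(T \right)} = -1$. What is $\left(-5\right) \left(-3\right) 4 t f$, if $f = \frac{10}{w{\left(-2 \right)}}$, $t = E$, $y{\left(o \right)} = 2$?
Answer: $400$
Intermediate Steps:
$w{\left(z \right)} = 3 z$ ($w{\left(z \right)} = 2 z + z = 3 z$)
$E = -4$ ($E = -3 - 1 = -4$)
$t = -4$
$f = - \frac{5}{3}$ ($f = \frac{10}{3 \left(-2\right)} = \frac{10}{-6} = 10 \left(- \frac{1}{6}\right) = - \frac{5}{3} \approx -1.6667$)
$\left(-5\right) \left(-3\right) 4 t f = \left(-5\right) \left(-3\right) 4 \left(-4\right) \left(- \frac{5}{3}\right) = 15 \cdot 4 \left(-4\right) \left(- \frac{5}{3}\right) = 60 \left(-4\right) \left(- \frac{5}{3}\right) = \left(-240\right) \left(- \frac{5}{3}\right) = 400$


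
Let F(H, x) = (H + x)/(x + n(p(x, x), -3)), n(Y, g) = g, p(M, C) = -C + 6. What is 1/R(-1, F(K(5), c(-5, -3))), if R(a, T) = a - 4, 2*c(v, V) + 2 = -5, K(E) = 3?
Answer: -⅕ ≈ -0.20000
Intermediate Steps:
p(M, C) = 6 - C
c(v, V) = -7/2 (c(v, V) = -1 + (½)*(-5) = -1 - 5/2 = -7/2)
F(H, x) = (H + x)/(-3 + x) (F(H, x) = (H + x)/(x - 3) = (H + x)/(-3 + x))
R(a, T) = -4 + a
1/R(-1, F(K(5), c(-5, -3))) = 1/(-4 - 1) = 1/(-5) = -⅕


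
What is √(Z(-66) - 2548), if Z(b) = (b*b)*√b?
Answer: 2*√(-637 + 1089*I*√66) ≈ 128.32 + 137.89*I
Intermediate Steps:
Z(b) = b^(5/2) (Z(b) = b²*√b = b^(5/2))
√(Z(-66) - 2548) = √((-66)^(5/2) - 2548) = √(4356*I*√66 - 2548) = √(-2548 + 4356*I*√66)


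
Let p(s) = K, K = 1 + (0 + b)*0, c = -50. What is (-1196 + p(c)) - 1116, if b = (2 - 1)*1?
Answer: -2311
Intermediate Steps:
b = 1 (b = 1*1 = 1)
K = 1 (K = 1 + (0 + 1)*0 = 1 + 1*0 = 1 + 0 = 1)
p(s) = 1
(-1196 + p(c)) - 1116 = (-1196 + 1) - 1116 = -1195 - 1116 = -2311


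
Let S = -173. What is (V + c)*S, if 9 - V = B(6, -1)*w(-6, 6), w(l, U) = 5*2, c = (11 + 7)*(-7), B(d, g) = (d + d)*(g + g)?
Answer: -21279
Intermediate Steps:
B(d, g) = 4*d*g (B(d, g) = (2*d)*(2*g) = 4*d*g)
c = -126 (c = 18*(-7) = -126)
w(l, U) = 10
V = 249 (V = 9 - 4*6*(-1)*10 = 9 - (-24)*10 = 9 - 1*(-240) = 9 + 240 = 249)
(V + c)*S = (249 - 126)*(-173) = 123*(-173) = -21279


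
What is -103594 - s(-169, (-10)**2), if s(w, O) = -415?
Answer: -103179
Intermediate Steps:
-103594 - s(-169, (-10)**2) = -103594 - 1*(-415) = -103594 + 415 = -103179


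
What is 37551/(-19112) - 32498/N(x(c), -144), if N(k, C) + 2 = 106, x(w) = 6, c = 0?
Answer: -78125885/248456 ≈ -314.45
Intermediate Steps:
N(k, C) = 104 (N(k, C) = -2 + 106 = 104)
37551/(-19112) - 32498/N(x(c), -144) = 37551/(-19112) - 32498/104 = 37551*(-1/19112) - 32498*1/104 = -37551/19112 - 16249/52 = -78125885/248456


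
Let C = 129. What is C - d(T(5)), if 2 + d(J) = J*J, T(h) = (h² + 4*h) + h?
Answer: -2369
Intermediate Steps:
T(h) = h² + 5*h
d(J) = -2 + J² (d(J) = -2 + J*J = -2 + J²)
C - d(T(5)) = 129 - (-2 + (5*(5 + 5))²) = 129 - (-2 + (5*10)²) = 129 - (-2 + 50²) = 129 - (-2 + 2500) = 129 - 1*2498 = 129 - 2498 = -2369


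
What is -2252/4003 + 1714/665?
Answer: 5363562/2661995 ≈ 2.0149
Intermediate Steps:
-2252/4003 + 1714/665 = 5363562/2661995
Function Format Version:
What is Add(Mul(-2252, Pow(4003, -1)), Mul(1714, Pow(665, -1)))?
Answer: Rational(5363562, 2661995) ≈ 2.0149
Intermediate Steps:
Add(Mul(-2252, Pow(4003, -1)), Mul(1714, Pow(665, -1))) = Add(Mul(-2252, Rational(1, 4003)), Mul(1714, Rational(1, 665))) = Add(Rational(-2252, 4003), Rational(1714, 665)) = Rational(5363562, 2661995)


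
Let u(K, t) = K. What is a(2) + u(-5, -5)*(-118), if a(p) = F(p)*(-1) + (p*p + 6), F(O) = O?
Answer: 598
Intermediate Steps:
a(p) = 6 + p² - p (a(p) = p*(-1) + (p*p + 6) = -p + (p² + 6) = -p + (6 + p²) = 6 + p² - p)
a(2) + u(-5, -5)*(-118) = (6 + 2² - 1*2) - 5*(-118) = (6 + 4 - 2) + 590 = 8 + 590 = 598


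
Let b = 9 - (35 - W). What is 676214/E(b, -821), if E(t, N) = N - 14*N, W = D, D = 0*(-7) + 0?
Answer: 676214/10673 ≈ 63.357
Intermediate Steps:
D = 0 (D = 0 + 0 = 0)
W = 0
b = -26 (b = 9 - (35 - 1*0) = 9 - (35 + 0) = 9 - 1*35 = 9 - 35 = -26)
E(t, N) = -13*N (E(t, N) = N - 14*N = -13*N)
676214/E(b, -821) = 676214/((-13*(-821))) = 676214/10673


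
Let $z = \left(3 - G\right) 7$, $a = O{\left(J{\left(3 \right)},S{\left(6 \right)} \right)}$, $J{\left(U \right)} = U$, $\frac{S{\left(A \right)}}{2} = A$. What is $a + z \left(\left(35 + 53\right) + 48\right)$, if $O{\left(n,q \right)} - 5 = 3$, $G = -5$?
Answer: $7624$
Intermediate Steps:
$S{\left(A \right)} = 2 A$
$O{\left(n,q \right)} = 8$ ($O{\left(n,q \right)} = 5 + 3 = 8$)
$a = 8$
$z = 56$ ($z = \left(3 - -5\right) 7 = \left(3 + 5\right) 7 = 8 \cdot 7 = 56$)
$a + z \left(\left(35 + 53\right) + 48\right) = 8 + 56 \left(\left(35 + 53\right) + 48\right) = 8 + 56 \left(88 + 48\right) = 8 + 56 \cdot 136 = 8 + 7616 = 7624$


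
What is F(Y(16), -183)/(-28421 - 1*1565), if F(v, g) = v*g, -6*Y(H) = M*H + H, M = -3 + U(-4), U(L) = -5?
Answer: 1708/14993 ≈ 0.11392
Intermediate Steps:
M = -8 (M = -3 - 5 = -8)
Y(H) = 7*H/6 (Y(H) = -(-8*H + H)/6 = -(-7)*H/6 = 7*H/6)
F(v, g) = g*v
F(Y(16), -183)/(-28421 - 1*1565) = (-427*16/2)/(-28421 - 1*1565) = (-183*56/3)/(-28421 - 1565) = -3416/(-29986) = -3416*(-1/29986) = 1708/14993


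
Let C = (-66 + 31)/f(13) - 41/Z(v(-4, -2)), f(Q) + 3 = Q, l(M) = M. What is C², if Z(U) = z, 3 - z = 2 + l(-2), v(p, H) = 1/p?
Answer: 10609/36 ≈ 294.69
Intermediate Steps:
f(Q) = -3 + Q
z = 3 (z = 3 - (2 - 2) = 3 - 1*0 = 3 + 0 = 3)
Z(U) = 3
C = -103/6 (C = (-66 + 31)/(-3 + 13) - 41/3 = -35/10 - 41*⅓ = -35*⅒ - 41/3 = -7/2 - 41/3 = -103/6 ≈ -17.167)
C² = (-103/6)² = 10609/36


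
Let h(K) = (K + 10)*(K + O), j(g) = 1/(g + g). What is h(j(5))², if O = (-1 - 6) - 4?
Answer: 121198081/10000 ≈ 12120.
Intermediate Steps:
O = -11 (O = -7 - 4 = -11)
j(g) = 1/(2*g)
h(K) = (-11 + K)*(10 + K) (h(K) = (K + 10)*(K - 11) = (10 + K)*(-11 + K) = (-11 + K)*(10 + K))
h(j(5))² = (-110 + ((½)/5)² - 1/(2*5))² = (-110 + ((½)*(⅕))² - 1/(2*5))² = (-110 + (⅒)² - 1*⅒)² = (-110 + 1/100 - ⅒)² = (-11009/100)² = 121198081/10000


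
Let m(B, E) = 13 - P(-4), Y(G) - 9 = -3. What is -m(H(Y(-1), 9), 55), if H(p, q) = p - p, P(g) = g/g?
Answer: -12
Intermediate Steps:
Y(G) = 6 (Y(G) = 9 - 3 = 6)
P(g) = 1
H(p, q) = 0
m(B, E) = 12 (m(B, E) = 13 - 1*1 = 13 - 1 = 12)
-m(H(Y(-1), 9), 55) = -1*12 = -12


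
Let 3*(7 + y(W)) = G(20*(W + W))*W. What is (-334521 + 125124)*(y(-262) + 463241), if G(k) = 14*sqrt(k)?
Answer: -96999809898 + 1024090928*I*sqrt(655) ≈ -9.7e+10 + 2.621e+10*I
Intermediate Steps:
y(W) = -7 + 28*sqrt(10)*W**(3/2)/3 (y(W) = -7 + ((14*sqrt(20*(W + W)))*W)/3 = -7 + ((14*sqrt(20*(2*W)))*W)/3 = -7 + ((14*sqrt(40*W))*W)/3 = -7 + ((14*(2*sqrt(10)*sqrt(W)))*W)/3 = -7 + ((28*sqrt(10)*sqrt(W))*W)/3 = -7 + (28*sqrt(10)*W**(3/2))/3 = -7 + 28*sqrt(10)*W**(3/2)/3)
(-334521 + 125124)*(y(-262) + 463241) = (-334521 + 125124)*((-7 + 28*sqrt(10)*(-262)**(3/2)/3) + 463241) = -209397*((-7 + 28*sqrt(10)*(-262*I*sqrt(262))/3) + 463241) = -209397*((-7 - 14672*I*sqrt(655)/3) + 463241) = -209397*(463234 - 14672*I*sqrt(655)/3) = -96999809898 + 1024090928*I*sqrt(655)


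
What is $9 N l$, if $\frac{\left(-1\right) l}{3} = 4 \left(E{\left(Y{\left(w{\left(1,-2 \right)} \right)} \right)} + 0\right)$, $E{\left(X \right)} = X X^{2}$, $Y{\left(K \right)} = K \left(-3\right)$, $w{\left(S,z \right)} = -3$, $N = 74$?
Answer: $-5826168$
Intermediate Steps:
$Y{\left(K \right)} = - 3 K$
$E{\left(X \right)} = X^{3}$
$l = -8748$ ($l = - 3 \cdot 4 \left(\left(\left(-3\right) \left(-3\right)\right)^{3} + 0\right) = - 3 \cdot 4 \left(9^{3} + 0\right) = - 3 \cdot 4 \left(729 + 0\right) = - 3 \cdot 4 \cdot 729 = \left(-3\right) 2916 = -8748$)
$9 N l = 9 \cdot 74 \left(-8748\right) = 666 \left(-8748\right) = -5826168$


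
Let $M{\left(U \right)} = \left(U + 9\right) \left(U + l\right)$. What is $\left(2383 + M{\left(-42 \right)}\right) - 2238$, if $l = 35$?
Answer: $376$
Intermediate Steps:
$M{\left(U \right)} = \left(9 + U\right) \left(35 + U\right)$ ($M{\left(U \right)} = \left(U + 9\right) \left(U + 35\right) = \left(9 + U\right) \left(35 + U\right)$)
$\left(2383 + M{\left(-42 \right)}\right) - 2238 = \left(2383 + \left(315 + \left(-42\right)^{2} + 44 \left(-42\right)\right)\right) - 2238 = \left(2383 + \left(315 + 1764 - 1848\right)\right) - 2238 = \left(2383 + 231\right) - 2238 = 2614 - 2238 = 376$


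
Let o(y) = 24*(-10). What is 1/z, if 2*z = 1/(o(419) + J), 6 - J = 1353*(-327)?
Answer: 884394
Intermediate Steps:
o(y) = -240
J = 442437 (J = 6 - 1353*(-327) = 6 - 1*(-442431) = 6 + 442431 = 442437)
z = 1/884394 (z = 1/(2*(-240 + 442437)) = (½)/442197 = (½)*(1/442197) = 1/884394 ≈ 1.1307e-6)
1/z = 1/(1/884394) = 884394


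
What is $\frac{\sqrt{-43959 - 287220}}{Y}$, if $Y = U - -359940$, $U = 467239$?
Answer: $\frac{i \sqrt{331179}}{827179} \approx 0.00069572 i$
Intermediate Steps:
$Y = 827179$ ($Y = 467239 - -359940 = 467239 + 359940 = 827179$)
$\frac{\sqrt{-43959 - 287220}}{Y} = \frac{\sqrt{-43959 - 287220}}{827179} = \sqrt{-331179} \cdot \frac{1}{827179} = i \sqrt{331179} \cdot \frac{1}{827179} = \frac{i \sqrt{331179}}{827179}$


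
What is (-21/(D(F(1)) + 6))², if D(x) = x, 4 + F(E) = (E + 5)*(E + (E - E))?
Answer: 441/64 ≈ 6.8906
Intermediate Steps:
F(E) = -4 + E*(5 + E) (F(E) = -4 + (E + 5)*(E + (E - E)) = -4 + (5 + E)*(E + 0) = -4 + (5 + E)*E = -4 + E*(5 + E))
(-21/(D(F(1)) + 6))² = (-21/((-4 + 1² + 5*1) + 6))² = (-21/((-4 + 1 + 5) + 6))² = (-21/(2 + 6))² = (-21/8)² = 441/64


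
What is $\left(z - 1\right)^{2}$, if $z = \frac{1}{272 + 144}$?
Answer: $\frac{172225}{173056} \approx 0.9952$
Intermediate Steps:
$z = \frac{1}{416} \approx 0.0024038$
$\left(z - 1\right)^{2} = \left(\frac{1}{416} - 1\right)^{2} = \left(- \frac{415}{416}\right)^{2} = \frac{172225}{173056}$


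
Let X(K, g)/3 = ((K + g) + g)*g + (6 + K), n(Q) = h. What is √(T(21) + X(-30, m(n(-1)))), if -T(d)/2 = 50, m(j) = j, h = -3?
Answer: 2*√38 ≈ 12.329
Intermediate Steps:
n(Q) = -3
T(d) = -100 (T(d) = -2*50 = -100)
X(K, g) = 18 + 3*K + 3*g*(K + 2*g) (X(K, g) = 3*(((K + g) + g)*g + (6 + K)) = 3*((K + 2*g)*g + (6 + K)) = 3*(g*(K + 2*g) + (6 + K)) = 3*(6 + K + g*(K + 2*g)) = 18 + 3*K + 3*g*(K + 2*g))
√(T(21) + X(-30, m(n(-1)))) = √(-100 + (18 + 3*(-30) + 6*(-3)² + 3*(-30)*(-3))) = √(-100 + (18 - 90 + 6*9 + 270)) = √(-100 + (18 - 90 + 54 + 270)) = √(-100 + 252) = √152 = 2*√38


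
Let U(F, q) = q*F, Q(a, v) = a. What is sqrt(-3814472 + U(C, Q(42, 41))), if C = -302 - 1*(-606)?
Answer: 2*I*sqrt(950426) ≈ 1949.8*I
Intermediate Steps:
C = 304 (C = -302 + 606 = 304)
U(F, q) = F*q
sqrt(-3814472 + U(C, Q(42, 41))) = sqrt(-3814472 + 304*42) = sqrt(-3814472 + 12768) = sqrt(-3801704) = 2*I*sqrt(950426)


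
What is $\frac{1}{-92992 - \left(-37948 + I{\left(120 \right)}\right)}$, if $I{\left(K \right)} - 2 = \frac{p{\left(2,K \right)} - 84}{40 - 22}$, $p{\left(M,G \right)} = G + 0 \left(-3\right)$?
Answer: $- \frac{1}{55048} \approx -1.8166 \cdot 10^{-5}$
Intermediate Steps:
$p{\left(M,G \right)} = G$ ($p{\left(M,G \right)} = G + 0 = G$)
$I{\left(K \right)} = - \frac{8}{3} + \frac{K}{18}$ ($I{\left(K \right)} = 2 + \frac{K - 84}{40 - 22} = 2 + \frac{-84 + K}{18} = 2 + \left(-84 + K\right) \frac{1}{18} = 2 + \left(- \frac{14}{3} + \frac{K}{18}\right) = - \frac{8}{3} + \frac{K}{18}$)
$\frac{1}{-92992 - \left(-37948 + I{\left(120 \right)}\right)} = \frac{1}{-92992 + \left(37948 - \left(- \frac{8}{3} + \frac{1}{18} \cdot 120\right)\right)} = \frac{1}{-92992 + \left(37948 - \left(- \frac{8}{3} + \frac{20}{3}\right)\right)} = \frac{1}{-92992 + \left(37948 - 4\right)} = \frac{1}{-92992 + 37944} = \frac{1}{-55048} = - \frac{1}{55048}$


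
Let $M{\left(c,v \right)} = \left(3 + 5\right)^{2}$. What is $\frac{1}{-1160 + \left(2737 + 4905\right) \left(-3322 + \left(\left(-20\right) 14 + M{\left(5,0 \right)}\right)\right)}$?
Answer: $- \frac{1}{27038556} \approx -3.6984 \cdot 10^{-8}$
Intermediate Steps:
$M{\left(c,v \right)} = 64$ ($M{\left(c,v \right)} = 8^{2} = 64$)
$\frac{1}{-1160 + \left(2737 + 4905\right) \left(-3322 + \left(\left(-20\right) 14 + M{\left(5,0 \right)}\right)\right)} = \frac{1}{-1160 + \left(2737 + 4905\right) \left(-3322 + \left(\left(-20\right) 14 + 64\right)\right)} = \frac{1}{-1160 + 7642 \left(-3322 + \left(-280 + 64\right)\right)} = \frac{1}{-1160 + 7642 \left(-3322 - 216\right)} = \frac{1}{-1160 + 7642 \left(-3538\right)} = \frac{1}{-1160 - 27037396} = \frac{1}{-27038556} = - \frac{1}{27038556}$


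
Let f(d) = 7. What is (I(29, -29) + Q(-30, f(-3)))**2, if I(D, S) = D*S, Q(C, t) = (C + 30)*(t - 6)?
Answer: 707281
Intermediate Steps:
Q(C, t) = (-6 + t)*(30 + C) (Q(C, t) = (30 + C)*(-6 + t) = (-6 + t)*(30 + C))
(I(29, -29) + Q(-30, f(-3)))**2 = (29*(-29) + (-180 - 6*(-30) + 30*7 - 30*7))**2 = (-841 + (-180 + 180 + 210 - 210))**2 = (-841 + 0)**2 = (-841)**2 = 707281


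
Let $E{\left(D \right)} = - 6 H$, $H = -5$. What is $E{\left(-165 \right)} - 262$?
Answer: $-232$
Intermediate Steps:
$E{\left(D \right)} = 30$ ($E{\left(D \right)} = \left(-6\right) \left(-5\right) = 30$)
$E{\left(-165 \right)} - 262 = 30 - 262 = -232$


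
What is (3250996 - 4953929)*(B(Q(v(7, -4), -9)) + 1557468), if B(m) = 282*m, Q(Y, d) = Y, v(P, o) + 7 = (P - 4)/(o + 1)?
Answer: -2648421836796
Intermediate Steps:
v(P, o) = -7 + (-4 + P)/(1 + o) (v(P, o) = -7 + (P - 4)/(o + 1) = -7 + (-4 + P)/(1 + o))
(3250996 - 4953929)*(B(Q(v(7, -4), -9)) + 1557468) = (3250996 - 4953929)*(282*((-11 + 7 - 7*(-4))/(1 - 4)) + 1557468) = -1702933*(282*((-11 + 7 + 28)/(-3)) + 1557468) = -1702933*(282*(-1/3*24) + 1557468) = -1702933*(282*(-8) + 1557468) = -1702933*(-2256 + 1557468) = -1702933*1555212 = -2648421836796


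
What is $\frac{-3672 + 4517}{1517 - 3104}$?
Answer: $- \frac{845}{1587} \approx -0.53245$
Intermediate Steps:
$\frac{-3672 + 4517}{1517 - 3104} = \frac{845}{-1587} = 845 \left(- \frac{1}{1587}\right) = - \frac{845}{1587}$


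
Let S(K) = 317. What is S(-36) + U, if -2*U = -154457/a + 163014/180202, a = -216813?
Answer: 6176822338147/19535068113 ≈ 316.19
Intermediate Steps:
U = -15794253674/19535068113 (U = -(-154457/(-216813) + 163014/180202)/2 = -(-154457*(-1/216813) + 163014*(1/180202))/2 = -(154457/216813 + 81507/90101)/2 = -1/2*31588507348/19535068113 = -15794253674/19535068113 ≈ -0.80851)
S(-36) + U = 317 - 15794253674/19535068113 = 6176822338147/19535068113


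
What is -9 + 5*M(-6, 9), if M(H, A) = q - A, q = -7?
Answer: -89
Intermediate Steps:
M(H, A) = -7 - A
-9 + 5*M(-6, 9) = -9 + 5*(-7 - 1*9) = -9 + 5*(-7 - 9) = -9 + 5*(-16) = -9 - 80 = -89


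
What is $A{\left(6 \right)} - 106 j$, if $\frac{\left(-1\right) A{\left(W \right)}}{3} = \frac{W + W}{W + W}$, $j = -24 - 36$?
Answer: $6357$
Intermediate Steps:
$j = -60$
$A{\left(W \right)} = -3$ ($A{\left(W \right)} = - 3 \frac{W + W}{W + W} = - 3 \frac{2 W}{2 W} = - 3 \cdot 2 W \frac{1}{2 W} = \left(-3\right) 1 = -3$)
$A{\left(6 \right)} - 106 j = -3 - -6360 = -3 + 6360 = 6357$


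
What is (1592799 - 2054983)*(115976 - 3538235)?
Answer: 1581713353656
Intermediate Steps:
(1592799 - 2054983)*(115976 - 3538235) = -462184*(-3422259) = 1581713353656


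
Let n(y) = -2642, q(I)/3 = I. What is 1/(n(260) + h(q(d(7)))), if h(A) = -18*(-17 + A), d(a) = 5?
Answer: -1/2606 ≈ -0.00038373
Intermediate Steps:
q(I) = 3*I
h(A) = 306 - 18*A
1/(n(260) + h(q(d(7)))) = 1/(-2642 + (306 - 54*5)) = 1/(-2642 + (306 - 18*15)) = 1/(-2642 + (306 - 270)) = 1/(-2642 + 36) = 1/(-2606) = -1/2606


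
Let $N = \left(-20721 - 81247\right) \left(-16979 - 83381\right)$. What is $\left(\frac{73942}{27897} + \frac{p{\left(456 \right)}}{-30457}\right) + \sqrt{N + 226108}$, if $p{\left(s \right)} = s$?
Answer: $\frac{117859498}{44718891} + 2 \sqrt{2558433647} \approx 1.0116 \cdot 10^{5}$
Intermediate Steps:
$N = 10233508480$ ($N = \left(-101968\right) \left(-100360\right) = 10233508480$)
$\left(\frac{73942}{27897} + \frac{p{\left(456 \right)}}{-30457}\right) + \sqrt{N + 226108} = \left(\frac{73942}{27897} + \frac{456}{-30457}\right) + \sqrt{10233508480 + 226108} = \left(73942 \cdot \frac{1}{27897} + 456 \left(- \frac{1}{30457}\right)\right) + \sqrt{10233734588} = \left(\frac{73942}{27897} - \frac{24}{1603}\right) + 2 \sqrt{2558433647} = \frac{117859498}{44718891} + 2 \sqrt{2558433647}$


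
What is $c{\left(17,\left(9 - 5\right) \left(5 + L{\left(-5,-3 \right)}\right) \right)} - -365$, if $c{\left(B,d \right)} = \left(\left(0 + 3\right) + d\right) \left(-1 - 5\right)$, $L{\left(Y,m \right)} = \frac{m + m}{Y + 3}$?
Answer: $155$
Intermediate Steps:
$L{\left(Y,m \right)} = \frac{2 m}{3 + Y}$
$c{\left(B,d \right)} = -18 - 6 d$ ($c{\left(B,d \right)} = \left(3 + d\right) \left(-6\right) = -18 - 6 d$)
$c{\left(17,\left(9 - 5\right) \left(5 + L{\left(-5,-3 \right)}\right) \right)} - -365 = \left(-18 - 6 \left(9 - 5\right) \left(5 + 2 \left(-3\right) \frac{1}{3 - 5}\right)\right) - -365 = \left(-18 - 6 \cdot 4 \left(5 + 2 \left(-3\right) \frac{1}{-2}\right)\right) + 365 = \left(-18 - 6 \cdot 4 \left(5 + 2 \left(-3\right) \left(- \frac{1}{2}\right)\right)\right) + 365 = \left(-18 - 6 \cdot 4 \left(5 + 3\right)\right) + 365 = \left(-18 - 6 \cdot 4 \cdot 8\right) + 365 = \left(-18 - 192\right) + 365 = -210 + 365 = 155$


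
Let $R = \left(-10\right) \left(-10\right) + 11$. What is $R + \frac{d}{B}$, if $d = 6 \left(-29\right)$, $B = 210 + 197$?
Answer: $\frac{45003}{407} \approx 110.57$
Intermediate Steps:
$B = 407$
$d = -174$
$R = 111$ ($R = 100 + 11 = 111$)
$R + \frac{d}{B} = 111 - \frac{174}{407} = \frac{45003}{407}$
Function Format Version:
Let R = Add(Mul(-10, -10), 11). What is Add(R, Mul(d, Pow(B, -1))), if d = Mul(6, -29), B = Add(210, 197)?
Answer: Rational(45003, 407) ≈ 110.57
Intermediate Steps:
B = 407
d = -174
R = 111 (R = Add(100, 11) = 111)
Add(R, Mul(d, Pow(B, -1))) = Add(111, Mul(-174, Pow(407, -1))) = Add(111, Mul(-174, Rational(1, 407))) = Add(111, Rational(-174, 407)) = Rational(45003, 407)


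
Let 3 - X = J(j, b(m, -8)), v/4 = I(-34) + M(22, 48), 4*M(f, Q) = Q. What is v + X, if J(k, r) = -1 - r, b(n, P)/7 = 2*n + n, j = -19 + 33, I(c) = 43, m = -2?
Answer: 182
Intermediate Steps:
M(f, Q) = Q/4
j = 14
b(n, P) = 21*n (b(n, P) = 7*(2*n + n) = 7*(3*n) = 21*n)
v = 220 (v = 4*(43 + (¼)*48) = 4*(43 + 12) = 4*55 = 220)
X = -38 (X = 3 - (-1 - 21*(-2)) = 3 - (-1 - 1*(-42)) = 3 - (-1 + 42) = 3 - 1*41 = 3 - 41 = -38)
v + X = 220 - 38 = 182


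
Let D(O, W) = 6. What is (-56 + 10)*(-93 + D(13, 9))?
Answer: 4002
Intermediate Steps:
(-56 + 10)*(-93 + D(13, 9)) = (-56 + 10)*(-93 + 6) = -46*(-87) = 4002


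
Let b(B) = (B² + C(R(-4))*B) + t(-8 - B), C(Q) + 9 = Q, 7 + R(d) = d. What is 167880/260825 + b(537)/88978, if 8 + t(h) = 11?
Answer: 8735099304/2320768685 ≈ 3.7639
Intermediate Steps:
t(h) = 3 (t(h) = -8 + 11 = 3)
R(d) = -7 + d
C(Q) = -9 + Q
b(B) = 3 + B² - 20*B (b(B) = (B² + (-9 + (-7 - 4))*B) + 3 = (B² + (-9 - 11)*B) + 3 = (B² - 20*B) + 3 = 3 + B² - 20*B)
167880/260825 + b(537)/88978 = 167880/260825 + (3 + 537² - 20*537)/88978 = 167880*(1/260825) + (3 + 288369 - 10740)*(1/88978) = 33576/52165 + 277632*(1/88978) = 33576/52165 + 138816/44489 = 8735099304/2320768685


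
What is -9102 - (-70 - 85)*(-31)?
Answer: -13907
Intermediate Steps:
-9102 - (-70 - 85)*(-31) = -9102 - (-155)*(-31) = -9102 - 1*4805 = -9102 - 4805 = -13907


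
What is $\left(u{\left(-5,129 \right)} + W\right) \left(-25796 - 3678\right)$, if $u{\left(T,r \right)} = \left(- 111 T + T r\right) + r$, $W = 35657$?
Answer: $-1052103904$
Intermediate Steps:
$u{\left(T,r \right)} = r - 111 T + T r$
$\left(u{\left(-5,129 \right)} + W\right) \left(-25796 - 3678\right) = \left(\left(129 - -555 - 645\right) + 35657\right) \left(-25796 - 3678\right) = \left(\left(129 + 555 - 645\right) + 35657\right) \left(-29474\right) = \left(39 + 35657\right) \left(-29474\right) = 35696 \left(-29474\right) = -1052103904$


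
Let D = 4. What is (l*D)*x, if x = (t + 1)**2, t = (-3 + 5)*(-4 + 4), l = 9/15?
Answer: 12/5 ≈ 2.4000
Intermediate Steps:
l = 3/5 (l = 9*(1/15) = 3/5 ≈ 0.60000)
t = 0 (t = 2*0 = 0)
x = 1 (x = (0 + 1)**2 = 1**2 = 1)
(l*D)*x = ((3/5)*4)*1 = (12/5)*1 = 12/5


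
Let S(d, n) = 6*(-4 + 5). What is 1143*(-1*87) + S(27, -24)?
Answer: -99435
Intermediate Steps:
S(d, n) = 6 (S(d, n) = 6*1 = 6)
1143*(-1*87) + S(27, -24) = 1143*(-1*87) + 6 = 1143*(-87) + 6 = -99441 + 6 = -99435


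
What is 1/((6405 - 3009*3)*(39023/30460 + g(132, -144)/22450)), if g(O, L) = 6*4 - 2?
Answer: -34191350/114940151217 ≈ -0.00029747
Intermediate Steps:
g(O, L) = 22 (g(O, L) = 24 - 2 = 22)
1/((6405 - 3009*3)*(39023/30460 + g(132, -144)/22450)) = 1/((6405 - 3009*3)*(39023/30460 + 22/22450)) = 1/((6405 - 9027)*(39023*(1/30460) + 22*(1/22450))) = 1/((-2622)*(39023/30460 + 11/11225)) = -1/(2622*87673647/68382700) = -1/2622*68382700/87673647 = -34191350/114940151217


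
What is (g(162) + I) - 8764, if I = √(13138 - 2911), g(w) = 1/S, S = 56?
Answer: -490783/56 + √10227 ≈ -8662.9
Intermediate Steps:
g(w) = 1/56
I = √10227 ≈ 101.13
(g(162) + I) - 8764 = (1/56 + √10227) - 8764 = -490783/56 + √10227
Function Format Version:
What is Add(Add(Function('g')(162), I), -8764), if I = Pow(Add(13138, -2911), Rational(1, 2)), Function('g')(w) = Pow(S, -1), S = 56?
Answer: Add(Rational(-490783, 56), Pow(10227, Rational(1, 2))) ≈ -8662.9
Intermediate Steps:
Function('g')(w) = Rational(1, 56) (Function('g')(w) = Pow(56, -1) = Rational(1, 56))
I = Pow(10227, Rational(1, 2)) ≈ 101.13
Add(Add(Function('g')(162), I), -8764) = Add(Add(Rational(1, 56), Pow(10227, Rational(1, 2))), -8764) = Add(Rational(-490783, 56), Pow(10227, Rational(1, 2)))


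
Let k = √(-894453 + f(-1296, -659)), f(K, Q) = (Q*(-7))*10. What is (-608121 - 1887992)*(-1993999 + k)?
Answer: 4977246825887 - 2496113*I*√848323 ≈ 4.9772e+12 - 2.299e+9*I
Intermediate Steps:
f(K, Q) = -70*Q (f(K, Q) = -7*Q*10 = -70*Q)
k = I*√848323 (k = √(-894453 - 70*(-659)) = √(-894453 + 46130) = √(-848323) = I*√848323 ≈ 921.04*I)
(-608121 - 1887992)*(-1993999 + k) = (-608121 - 1887992)*(-1993999 + I*√848323) = -2496113*(-1993999 + I*√848323) = 4977246825887 - 2496113*I*√848323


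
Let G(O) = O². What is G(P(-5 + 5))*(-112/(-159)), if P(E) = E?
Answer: 0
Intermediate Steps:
G(P(-5 + 5))*(-112/(-159)) = (-5 + 5)²*(-112/(-159)) = 0²*(-112*(-1/159)) = 0*(112/159) = 0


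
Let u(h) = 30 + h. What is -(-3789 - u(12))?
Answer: 3831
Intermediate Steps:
-(-3789 - u(12)) = -(-3789 - (30 + 12)) = -(-3789 - 1*42) = -(-3789 - 42) = -1*(-3831) = 3831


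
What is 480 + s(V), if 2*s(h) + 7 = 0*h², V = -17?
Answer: 953/2 ≈ 476.50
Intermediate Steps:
s(h) = -7/2 (s(h) = -7/2 + (0*h²)/2 = -7/2 + (½)*0 = -7/2 + 0 = -7/2)
480 + s(V) = 480 - 7/2 = 953/2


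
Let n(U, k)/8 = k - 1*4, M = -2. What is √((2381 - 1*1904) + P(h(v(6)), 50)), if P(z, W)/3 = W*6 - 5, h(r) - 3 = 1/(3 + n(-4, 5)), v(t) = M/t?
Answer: √1362 ≈ 36.905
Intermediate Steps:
v(t) = -2/t
n(U, k) = -32 + 8*k (n(U, k) = 8*(k - 1*4) = 8*(k - 4) = 8*(-4 + k) = -32 + 8*k)
h(r) = 34/11 (h(r) = 3 + 1/(3 + (-32 + 8*5)) = 3 + 1/(3 + (-32 + 40)) = 3 + 1/(3 + 8) = 3 + 1/11 = 34/11)
P(z, W) = -15 + 18*W (P(z, W) = 3*(W*6 - 5) = 3*(6*W - 5) = 3*(-5 + 6*W) = -15 + 18*W)
√((2381 - 1*1904) + P(h(v(6)), 50)) = √((2381 - 1*1904) + (-15 + 18*50)) = √((2381 - 1904) + (-15 + 900)) = √(477 + 885) = √1362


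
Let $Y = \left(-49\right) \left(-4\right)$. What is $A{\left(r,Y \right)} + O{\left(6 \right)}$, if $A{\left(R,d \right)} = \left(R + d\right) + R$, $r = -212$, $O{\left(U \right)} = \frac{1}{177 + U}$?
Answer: $- \frac{41723}{183} \approx -227.99$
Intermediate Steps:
$Y = 196$
$A{\left(R,d \right)} = d + 2 R$
$A{\left(r,Y \right)} + O{\left(6 \right)} = \left(196 + 2 \left(-212\right)\right) + \frac{1}{177 + 6} = \left(196 - 424\right) + \frac{1}{183} = -228 + \frac{1}{183} = - \frac{41723}{183}$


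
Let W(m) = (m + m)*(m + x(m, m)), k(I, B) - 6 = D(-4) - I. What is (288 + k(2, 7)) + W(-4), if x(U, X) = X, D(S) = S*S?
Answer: 372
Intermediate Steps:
D(S) = S²
k(I, B) = 22 - I (k(I, B) = 6 + ((-4)² - I) = 6 + (16 - I) = 22 - I)
W(m) = 4*m² (W(m) = (m + m)*(m + m) = (2*m)*(2*m) = 4*m²)
(288 + k(2, 7)) + W(-4) = (288 + (22 - 1*2)) + 4*(-4)² = (288 + (22 - 2)) + 4*16 = (288 + 20) + 64 = 308 + 64 = 372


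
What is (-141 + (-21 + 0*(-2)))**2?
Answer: 26244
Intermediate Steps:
(-141 + (-21 + 0*(-2)))**2 = (-141 + (-21 + 0))**2 = (-141 - 21)**2 = (-162)**2 = 26244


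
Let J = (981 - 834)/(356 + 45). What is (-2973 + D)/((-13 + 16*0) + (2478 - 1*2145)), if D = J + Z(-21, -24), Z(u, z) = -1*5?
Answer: -1194031/128320 ≈ -9.3051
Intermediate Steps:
Z(u, z) = -5
J = 147/401 ≈ 0.36658
D = -1858/401 (D = 147/401 - 5 = -1858/401 ≈ -4.6334)
(-2973 + D)/((-13 + 16*0) + (2478 - 1*2145)) = (-2973 - 1858/401)/((-13 + 16*0) + (2478 - 1*2145)) = -1194031/(401*((-13 + 0) + (2478 - 2145))) = -1194031/(401*(-13 + 333)) = -1194031/401/320 = -1194031/401*1/320 = -1194031/128320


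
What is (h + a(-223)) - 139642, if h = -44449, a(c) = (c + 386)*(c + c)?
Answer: -256789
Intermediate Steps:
a(c) = 2*c*(386 + c) (a(c) = (386 + c)*(2*c) = 2*c*(386 + c))
(h + a(-223)) - 139642 = (-44449 + 2*(-223)*(386 - 223)) - 139642 = (-44449 + 2*(-223)*163) - 139642 = (-44449 - 72698) - 139642 = -117147 - 139642 = -256789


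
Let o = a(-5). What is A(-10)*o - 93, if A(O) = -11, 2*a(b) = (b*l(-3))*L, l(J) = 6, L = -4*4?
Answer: -2733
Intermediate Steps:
L = -16
a(b) = -48*b (a(b) = ((b*6)*(-16))/2 = ((6*b)*(-16))/2 = (-96*b)/2 = -48*b)
o = 240 (o = -48*(-5) = 240)
A(-10)*o - 93 = -11*240 - 93 = -2640 - 93 = -2733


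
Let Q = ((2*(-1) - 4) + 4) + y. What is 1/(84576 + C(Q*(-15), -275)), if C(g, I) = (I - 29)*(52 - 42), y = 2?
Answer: 1/81536 ≈ 1.2265e-5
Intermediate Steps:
Q = 0 (Q = ((2*(-1) - 4) + 4) + 2 = ((-2 - 4) + 4) + 2 = (-6 + 4) + 2 = -2 + 2 = 0)
C(g, I) = -290 + 10*I (C(g, I) = (-29 + I)*10 = -290 + 10*I)
1/(84576 + C(Q*(-15), -275)) = 1/(84576 + (-290 + 10*(-275))) = 1/(84576 + (-290 - 2750)) = 1/(84576 - 3040) = 1/81536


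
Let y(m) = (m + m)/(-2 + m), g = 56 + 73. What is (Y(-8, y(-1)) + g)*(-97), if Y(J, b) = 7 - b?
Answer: -39382/3 ≈ -13127.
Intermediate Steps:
g = 129
y(m) = 2*m/(-2 + m) (y(m) = (2*m)/(-2 + m) = 2*m/(-2 + m))
(Y(-8, y(-1)) + g)*(-97) = ((7 - 2*(-1)/(-2 - 1)) + 129)*(-97) = ((7 - 2*(-1)/(-3)) + 129)*(-97) = ((7 - 2*(-1)*(-1)/3) + 129)*(-97) = ((7 - 1*⅔) + 129)*(-97) = ((7 - ⅔) + 129)*(-97) = (19/3 + 129)*(-97) = (406/3)*(-97) = -39382/3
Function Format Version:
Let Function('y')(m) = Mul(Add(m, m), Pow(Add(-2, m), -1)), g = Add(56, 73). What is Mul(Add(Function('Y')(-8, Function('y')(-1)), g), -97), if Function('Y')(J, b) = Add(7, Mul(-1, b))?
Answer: Rational(-39382, 3) ≈ -13127.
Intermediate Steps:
g = 129
Function('y')(m) = Mul(2, m, Pow(Add(-2, m), -1)) (Function('y')(m) = Mul(Mul(2, m), Pow(Add(-2, m), -1)) = Mul(2, m, Pow(Add(-2, m), -1)))
Mul(Add(Function('Y')(-8, Function('y')(-1)), g), -97) = Mul(Add(Add(7, Mul(-1, Mul(2, -1, Pow(Add(-2, -1), -1)))), 129), -97) = Mul(Add(Add(7, Mul(-1, Mul(2, -1, Pow(-3, -1)))), 129), -97) = Mul(Add(Add(7, Mul(-1, Mul(2, -1, Rational(-1, 3)))), 129), -97) = Mul(Add(Add(7, Mul(-1, Rational(2, 3))), 129), -97) = Mul(Add(Add(7, Rational(-2, 3)), 129), -97) = Mul(Add(Rational(19, 3), 129), -97) = Mul(Rational(406, 3), -97) = Rational(-39382, 3)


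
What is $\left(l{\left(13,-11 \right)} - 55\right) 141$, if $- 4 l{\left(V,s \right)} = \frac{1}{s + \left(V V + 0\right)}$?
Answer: $- \frac{4901301}{632} \approx -7755.2$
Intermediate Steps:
$l{\left(V,s \right)} = - \frac{1}{4 \left(s + V^{2}\right)}$ ($l{\left(V,s \right)} = - \frac{1}{4 \left(s + \left(V V + 0\right)\right)} = - \frac{1}{4 \left(s + \left(V^{2} + 0\right)\right)} = - \frac{1}{4 \left(s + V^{2}\right)}$)
$\left(l{\left(13,-11 \right)} - 55\right) 141 = \left(- \frac{1}{4 \left(-11\right) + 4 \cdot 13^{2}} - 55\right) 141 = \left(- \frac{1}{-44 + 4 \cdot 169} - 55\right) 141 = \left(- \frac{1}{-44 + 676} - 55\right) 141 = \left(- \frac{1}{632} - 55\right) 141 = \left(- \frac{34761}{632}\right) 141 = - \frac{4901301}{632}$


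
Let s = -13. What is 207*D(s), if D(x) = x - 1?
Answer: -2898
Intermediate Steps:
D(x) = -1 + x
207*D(s) = 207*(-1 - 13) = 207*(-14) = -2898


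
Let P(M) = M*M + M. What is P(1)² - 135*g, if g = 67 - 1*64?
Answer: -401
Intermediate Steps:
P(M) = M + M² (P(M) = M² + M = M + M²)
g = 3 (g = 67 - 64 = 3)
P(1)² - 135*g = (1*(1 + 1))² - 135*3 = (1*2)² - 405 = 2² - 405 = 4 - 405 = -401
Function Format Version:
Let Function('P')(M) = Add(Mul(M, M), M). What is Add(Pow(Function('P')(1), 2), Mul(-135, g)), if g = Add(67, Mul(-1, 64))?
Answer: -401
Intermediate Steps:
Function('P')(M) = Add(M, Pow(M, 2)) (Function('P')(M) = Add(Pow(M, 2), M) = Add(M, Pow(M, 2)))
g = 3 (g = Add(67, -64) = 3)
Add(Pow(Function('P')(1), 2), Mul(-135, g)) = Add(Pow(Mul(1, Add(1, 1)), 2), Mul(-135, 3)) = Add(Pow(Mul(1, 2), 2), -405) = Add(Pow(2, 2), -405) = Add(4, -405) = -401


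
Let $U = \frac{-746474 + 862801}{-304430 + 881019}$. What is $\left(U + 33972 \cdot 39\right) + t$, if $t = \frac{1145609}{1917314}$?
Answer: $\frac{1464689541960484347}{1105502161946} \approx 1.3249 \cdot 10^{6}$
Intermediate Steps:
$t = \frac{1145609}{1917314}$ ($t = 1145609 \cdot \frac{1}{1917314} = \frac{1145609}{1917314} \approx 0.59751$)
$U = \frac{116327}{576589} \approx 0.20175$
$\left(U + 33972 \cdot 39\right) + t = \left(\frac{116327}{576589} + 33972 \cdot 39\right) + \frac{1145609}{1917314} = \left(\frac{116327}{576589} + 1324908\right) + \frac{1145609}{1917314} = \frac{763927495139}{576589} + \frac{1145609}{1917314} = \frac{1464689541960484347}{1105502161946}$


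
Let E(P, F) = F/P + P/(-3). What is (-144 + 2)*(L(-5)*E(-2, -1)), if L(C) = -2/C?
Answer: -994/15 ≈ -66.267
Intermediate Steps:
E(P, F) = -P/3 + F/P (E(P, F) = F/P + P*(-⅓) = F/P - P/3 = -P/3 + F/P)
(-144 + 2)*(L(-5)*E(-2, -1)) = (-144 + 2)*((-2/(-5))*(-⅓*(-2) - 1/(-2))) = -142*(-2*(-⅕))*(⅔ - 1*(-½)) = -284*(⅔ + ½)/5 = -284*7/(5*6) = -142*7/15 = -994/15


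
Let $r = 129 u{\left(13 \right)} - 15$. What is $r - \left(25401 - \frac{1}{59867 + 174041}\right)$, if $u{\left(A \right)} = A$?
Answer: $- \frac{5552742011}{233908} \approx -23739.0$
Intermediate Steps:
$r = 1662$ ($r = 129 \cdot 13 - 15 = 1677 - 15 = 1662$)
$r - \left(25401 - \frac{1}{59867 + 174041}\right) = 1662 - \left(25401 - \frac{1}{59867 + 174041}\right) = 1662 - \left(25401 - \frac{1}{233908}\right) = 1662 + \left(-25401 + \frac{1}{233908}\right) = 1662 - \frac{5941497107}{233908} = - \frac{5552742011}{233908}$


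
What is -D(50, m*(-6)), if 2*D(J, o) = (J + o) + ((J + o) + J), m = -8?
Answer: -123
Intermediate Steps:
D(J, o) = o + 3*J/2 (D(J, o) = ((J + o) + ((J + o) + J))/2 = ((J + o) + (o + 2*J))/2 = (2*o + 3*J)/2 = o + 3*J/2)
-D(50, m*(-6)) = -(-8*(-6) + (3/2)*50) = -(48 + 75) = -1*123 = -123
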